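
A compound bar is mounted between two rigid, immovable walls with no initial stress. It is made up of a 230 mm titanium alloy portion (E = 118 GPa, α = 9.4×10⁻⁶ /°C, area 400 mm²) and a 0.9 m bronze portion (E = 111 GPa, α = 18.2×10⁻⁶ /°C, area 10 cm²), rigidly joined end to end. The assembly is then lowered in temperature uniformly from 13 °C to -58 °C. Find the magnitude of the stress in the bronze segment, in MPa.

σ ≈ 101 MPa (tensile)

Free thermal contraction of the whole bar: Σ αᵢΔT Lᵢ = 9.4×10⁻⁶×71×230 + 18.2×10⁻⁶×71×900 = 1.316 mm.
Since the ends are fixed, an axial force P builds up, equal in every segment, with P · Σ Lᵢ/(AᵢEᵢ) = δ_free.
Σ Lᵢ/(AᵢEᵢ) = 230/(400×118×10³) + 900/(1000×111×10³) = 1.298×10⁻⁵ mm/N.
So P = 1.316 / 1.298×10⁻⁵ = 101.4 kN, tensile.
σ_{bronze} = P / A = 101400 / 1000 = 101.4 MPa.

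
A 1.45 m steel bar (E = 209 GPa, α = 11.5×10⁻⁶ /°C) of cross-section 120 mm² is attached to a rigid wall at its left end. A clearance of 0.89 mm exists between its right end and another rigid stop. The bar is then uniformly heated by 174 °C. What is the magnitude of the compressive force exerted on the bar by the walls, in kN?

Unrestrained expansion: δ_free = αΔT L = 11.5×10⁻⁶ × 174 × 1450 = 2.901 mm.
This exceeds the 0.89 mm gap, so the wall pushes back. The portion of expansion that must be recovered elastically is δ_free − gap = 2.901 − 0.89 = 2.011 mm.
Compatibility: PL/(AE) = 2.011 mm, so σ = P/A = E × (2.011/1450) = 289.9 MPa.
Force on the wall = σA = 289.9 × 120 mm² = 34.79 kN.

P ≈ 34.8 kN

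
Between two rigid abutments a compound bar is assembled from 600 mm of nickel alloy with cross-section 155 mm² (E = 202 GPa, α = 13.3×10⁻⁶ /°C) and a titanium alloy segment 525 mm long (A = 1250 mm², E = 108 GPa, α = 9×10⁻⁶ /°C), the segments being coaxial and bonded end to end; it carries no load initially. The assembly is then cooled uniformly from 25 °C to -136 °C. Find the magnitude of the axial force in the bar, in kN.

If the supports were absent, the total length change would be Σ αᵢΔT Lᵢ = 13.3×10⁻⁶×161×600 + 9×10⁻⁶×161×525 = 2.046 mm.
Since the ends are fixed, an axial force P builds up, equal in every segment, with P · Σ Lᵢ/(AᵢEᵢ) = δ_free.
Σ Lᵢ/(AᵢEᵢ) = 600/(155×202×10³) + 525/(1250×108×10³) = 2.305×10⁻⁵ mm/N.
Hence P = δ_free / Σ(L/AE) = 2.046/2.305×10⁻⁵ = 88.73 kN (tensile).

P ≈ 88.7 kN (tensile)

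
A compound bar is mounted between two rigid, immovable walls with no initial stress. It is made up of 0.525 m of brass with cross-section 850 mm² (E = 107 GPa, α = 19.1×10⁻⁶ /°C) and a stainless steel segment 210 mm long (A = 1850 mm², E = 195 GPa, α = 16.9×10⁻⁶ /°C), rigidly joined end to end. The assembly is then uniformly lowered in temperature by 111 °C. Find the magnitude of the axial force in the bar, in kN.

P ≈ 237 kN (tensile)

Free thermal contraction of the whole bar: Σ αᵢΔT Lᵢ = 19.1×10⁻⁶×111×525 + 16.9×10⁻⁶×111×210 = 1.507 mm.
Since the ends are fixed, an axial force P builds up, equal in every segment, with P · Σ Lᵢ/(AᵢEᵢ) = δ_free.
Σ Lᵢ/(AᵢEᵢ) = 525/(850×107×10³) + 210/(1850×195×10³) = 6.355×10⁻⁶ mm/N.
P = 1.507 / 6.355×10⁻⁶ = 237200 N = 237.2 kN, tensile.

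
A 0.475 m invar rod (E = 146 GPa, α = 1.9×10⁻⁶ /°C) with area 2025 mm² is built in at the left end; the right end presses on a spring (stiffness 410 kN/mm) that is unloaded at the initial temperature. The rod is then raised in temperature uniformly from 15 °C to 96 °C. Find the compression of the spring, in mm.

δ ≈ 0.0441 mm

If the spring were absent the rod would lengthen by αΔT L = 1.9×10⁻⁶ × 81 × 475 = 0.0731 mm.
With a force P in the spring, the elastic change of the rod is PL/(AE) and that of the spring is P/k; compatibility requires their sum to equal δ_free.
So P = δ_free / [L/(AE) + 1/k] = 0.0731 / [ 475/(2025×146×10³) + 1/(410×10³) ].
P = 0.0731 / 4.046×10⁻⁶ = 18070 N.
Spring compression = P/k = 18070/(410×10³) = 0.04407 mm.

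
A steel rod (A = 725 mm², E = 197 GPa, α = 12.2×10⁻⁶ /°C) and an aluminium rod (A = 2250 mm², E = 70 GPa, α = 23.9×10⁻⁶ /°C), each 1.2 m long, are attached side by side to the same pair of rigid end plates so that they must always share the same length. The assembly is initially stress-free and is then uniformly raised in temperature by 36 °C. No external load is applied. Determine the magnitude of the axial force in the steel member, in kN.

P ≈ 31.5 kN (tensile in the steel)

The aluminium has the larger α, so on heating it would change length more than the steel if both were free. The rigid plates force a common final length, so the aluminium is put into compression and the steel into tension, with equal and opposite forces P (no external load).
Setting the final lengths equal and cancelling L: (α₁ − α₂)ΔT = P/(A₁E₁) + P/(A₂E₂).
|α₁ − α₂|·ΔT = 11.7×10⁻⁶ × 36 = 0.0004212.
1/(A₁E₁) + 1/(A₂E₂) = 1/(725×197×10³) + 1/(2250×70×10³) = 1.335×10⁻⁸ N⁻¹.
So P = 0.0004212 / 1.335×10⁻⁸ = 31.55 kN.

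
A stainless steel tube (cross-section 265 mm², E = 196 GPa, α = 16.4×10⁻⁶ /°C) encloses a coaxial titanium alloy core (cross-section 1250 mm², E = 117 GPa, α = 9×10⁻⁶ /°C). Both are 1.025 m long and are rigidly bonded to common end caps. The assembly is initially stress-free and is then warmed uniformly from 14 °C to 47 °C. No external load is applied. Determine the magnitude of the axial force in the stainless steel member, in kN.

P ≈ 9.36 kN (compressive in the stainless steel)

The stainless steel has the larger α, so on heating it would change length more than the titanium alloy if both were free. The rigid plates force a common final length, so the stainless steel is put into compression and the titanium alloy into tension, with equal and opposite forces P (no external load).
Setting the final lengths equal and cancelling L: (α₁ − α₂)ΔT = P/(A₁E₁) + P/(A₂E₂).
|α₁ − α₂|·ΔT = 7.4×10⁻⁶ × 33 = 0.0002442.
1/(A₁E₁) + 1/(A₂E₂) = 1/(265×196×10³) + 1/(1250×117×10³) = 2.609×10⁻⁸ N⁻¹.
So P = 0.0002442 / 2.609×10⁻⁸ = 9.36 kN.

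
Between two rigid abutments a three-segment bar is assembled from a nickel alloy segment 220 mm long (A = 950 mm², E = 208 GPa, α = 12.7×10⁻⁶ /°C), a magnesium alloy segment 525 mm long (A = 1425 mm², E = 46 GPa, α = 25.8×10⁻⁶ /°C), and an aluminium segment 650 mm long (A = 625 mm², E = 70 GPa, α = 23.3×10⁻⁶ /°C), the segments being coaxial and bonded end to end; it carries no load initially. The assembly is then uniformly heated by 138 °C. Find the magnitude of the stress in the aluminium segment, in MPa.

If the supports were absent, the total length change would be Σ αᵢΔT Lᵢ = 12.7×10⁻⁶×138×220 + 25.8×10⁻⁶×138×525 + 23.3×10⁻⁶×138×650 = 4.345 mm.
The walls prevent any net length change, so an axial force P (same in every segment) develops. Compatibility: P · Σ Lᵢ/(AᵢEᵢ) = δ_free.
The series flexibility is Σ Lᵢ/(AᵢEᵢ) = 220/(950×208×10³) + 525/(1425×46×10³) + 650/(625×70×10³) = 2.398×10⁻⁵ mm/N.
P = 4.345 / 2.398×10⁻⁵ = 181200 N = 181.2 kN, compressive.
σ_{aluminium} = P / A = 181200 / 625 = 289.9 MPa.

σ ≈ 290 MPa (compressive)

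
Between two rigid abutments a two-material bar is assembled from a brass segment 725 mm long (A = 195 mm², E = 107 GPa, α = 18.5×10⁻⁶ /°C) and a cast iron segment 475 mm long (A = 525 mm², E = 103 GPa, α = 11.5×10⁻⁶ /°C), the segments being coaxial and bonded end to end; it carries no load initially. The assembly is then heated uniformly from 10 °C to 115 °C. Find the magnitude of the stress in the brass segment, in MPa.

With the walls removed the bar would change length by δ_free = Σ αᵢΔT Lᵢ = 18.5×10⁻⁶×105×725 + 11.5×10⁻⁶×105×475 = 1.982 mm.
Since the ends are fixed, an axial force P builds up, equal in every segment, with P · Σ Lᵢ/(AᵢEᵢ) = δ_free.
Σ Lᵢ/(AᵢEᵢ) = 725/(195×107×10³) + 475/(525×103×10³) = 4.353×10⁻⁵ mm/N.
Hence P = δ_free / Σ(L/AE) = 1.982/4.353×10⁻⁵ = 45.53 kN (compressive).
σ_{brass} = P / A = 45530 / 195 = 233.5 MPa.

σ ≈ 233 MPa (compressive)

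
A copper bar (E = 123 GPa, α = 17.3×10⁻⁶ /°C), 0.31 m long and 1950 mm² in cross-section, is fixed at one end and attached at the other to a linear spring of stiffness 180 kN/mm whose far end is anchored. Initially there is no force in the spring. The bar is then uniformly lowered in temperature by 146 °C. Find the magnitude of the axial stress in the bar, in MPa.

Free thermal contraction: δ_free = αΔT L = 17.3×10⁻⁶ × 146 × 310 = 0.783 mm.
Let P be the tensile force in the spring. The bar extends elastically by PL/(AE) and the spring stretches by P/k; together these equal δ_free.
P [ L/(AE) + 1/k ] = δ_free → P [ 310/(1950×123×10³) + 1/(180×10³) ] = 0.783.
P = 0.783 / 6.848×10⁻⁶ = 114300 N.
σ = P/A = 114300/1950 = 58.64 MPa.

σ ≈ 58.6 MPa (tensile)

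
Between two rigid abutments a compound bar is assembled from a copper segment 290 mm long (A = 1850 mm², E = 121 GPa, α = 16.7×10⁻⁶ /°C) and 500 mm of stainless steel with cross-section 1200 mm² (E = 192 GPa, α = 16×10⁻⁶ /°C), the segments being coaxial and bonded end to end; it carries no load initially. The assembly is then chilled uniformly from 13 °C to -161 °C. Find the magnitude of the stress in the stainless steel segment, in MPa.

σ ≈ 537 MPa (tensile)

If the supports were absent, the total length change would be Σ αᵢΔT Lᵢ = 16.7×10⁻⁶×174×290 + 16×10⁻⁶×174×500 = 2.235 mm.
Since the ends are fixed, an axial force P builds up, equal in every segment, with P · Σ Lᵢ/(AᵢEᵢ) = δ_free.
The series flexibility is Σ Lᵢ/(AᵢEᵢ) = 290/(1850×121×10³) + 500/(1200×192×10³) = 3.466×10⁻⁶ mm/N.
Hence P = δ_free / Σ(L/AE) = 2.235/3.466×10⁻⁶ = 644.8 kN (tensile).
σ_{stainless steel} = P / A = 644800 / 1200 = 537.3 MPa.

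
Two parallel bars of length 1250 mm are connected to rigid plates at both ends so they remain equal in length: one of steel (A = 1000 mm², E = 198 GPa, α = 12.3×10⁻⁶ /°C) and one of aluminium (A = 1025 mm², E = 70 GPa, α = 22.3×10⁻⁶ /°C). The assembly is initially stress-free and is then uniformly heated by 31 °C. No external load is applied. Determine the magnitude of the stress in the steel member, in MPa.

Equilibrium of a rigid end plate with no external load gives equal and opposite internal forces ±P in the two members. Since α_{aluminium} > α_{steel}, heating drives the aluminium into compression and the steel into tension.
Compatibility of the two members (thermal + elastic change equal): (α₁ − α₂)ΔT = P·[1/(A₁E₁) + 1/(A₂E₂)].
|α₁ − α₂|·ΔT = 10×10⁻⁶ × 31 = 0.00031.
1/(A₁E₁) + 1/(A₂E₂) = 1/(1000×198×10³) + 1/(1025×70×10³) = 1.899×10⁻⁸ N⁻¹.
P = 0.00031 / 1.899×10⁻⁸ = 16330 N = 16.33 kN.
σ_{steel} = P/A₁ = 16330/1000 = 16.33 MPa, tensile.

σ ≈ 16.3 MPa (tensile)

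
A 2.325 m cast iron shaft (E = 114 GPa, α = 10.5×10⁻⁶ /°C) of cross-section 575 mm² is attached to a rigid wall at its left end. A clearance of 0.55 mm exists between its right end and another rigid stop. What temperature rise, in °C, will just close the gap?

ΔT ≈ 22.5 °C

The gap closes when αΔT L = 0.55 mm, since the shaft is still unstressed at that instant.
ΔT = 0.55 / (10.5×10⁻⁶ × 2325) = 22.53 °C.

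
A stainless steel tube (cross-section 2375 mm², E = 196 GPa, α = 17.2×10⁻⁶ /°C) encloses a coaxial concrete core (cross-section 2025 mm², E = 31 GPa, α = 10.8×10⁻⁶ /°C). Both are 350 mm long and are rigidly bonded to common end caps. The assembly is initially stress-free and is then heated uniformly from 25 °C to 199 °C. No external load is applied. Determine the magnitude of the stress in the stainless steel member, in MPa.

σ ≈ 25.9 MPa (compressive)

Equilibrium of a rigid end plate with no external load gives equal and opposite internal forces ±P in the two members. Since α_{stainless steel} > α_{concrete}, heating drives the stainless steel into compression and the concrete into tension.
Equating the net (thermal + elastic) strains gives |α₁ − α₂|·ΔT = P·[1/(A₁E₁) + 1/(A₂E₂)].
|α₁ − α₂|·ΔT = 6.4×10⁻⁶ × 174 = 0.001114.
1/(A₁E₁) + 1/(A₂E₂) = 1/(2375×196×10³) + 1/(2025×31×10³) = 1.808×10⁻⁸ N⁻¹.
So P = 0.001114 / 1.808×10⁻⁸ = 61.6 kN.
σ_{stainless steel} = P/A₁ = 61600/2375 = 25.94 MPa, compressive.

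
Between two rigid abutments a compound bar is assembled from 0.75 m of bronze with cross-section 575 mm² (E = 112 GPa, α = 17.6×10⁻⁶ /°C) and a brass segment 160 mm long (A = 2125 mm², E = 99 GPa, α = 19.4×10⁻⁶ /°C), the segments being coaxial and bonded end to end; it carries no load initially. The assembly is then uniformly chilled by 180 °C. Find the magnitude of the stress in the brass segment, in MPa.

σ ≈ 111 MPa (tensile)

Free thermal contraction of the whole bar: Σ αᵢΔT Lᵢ = 17.6×10⁻⁶×180×750 + 19.4×10⁻⁶×180×160 = 2.935 mm.
The walls prevent any net length change, so an axial force P (same in every segment) develops. Compatibility: P · Σ Lᵢ/(AᵢEᵢ) = δ_free.
The series flexibility is Σ Lᵢ/(AᵢEᵢ) = 750/(575×112×10³) + 160/(2125×99×10³) = 1.241×10⁻⁵ mm/N.
Hence P = δ_free / Σ(L/AE) = 2.935/1.241×10⁻⁵ = 236.5 kN (tensile).
σ_{brass} = P / A = 236500 / 2125 = 111.3 MPa.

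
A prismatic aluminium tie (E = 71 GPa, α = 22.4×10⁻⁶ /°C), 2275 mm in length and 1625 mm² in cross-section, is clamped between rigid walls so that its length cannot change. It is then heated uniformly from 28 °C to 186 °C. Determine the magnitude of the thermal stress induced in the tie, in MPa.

With length fixed, the mechanical strain must cancel the thermal strain αΔT = 22.4×10⁻⁶ × 158 = 3539.2×10⁻⁶.
The stress required to suppress this strain is σ = Eε = 71×10³ × 3539.2×10⁻⁶ = 251.3 MPa, compressive since the tie is trying to expand.

σ ≈ 251 MPa (compressive)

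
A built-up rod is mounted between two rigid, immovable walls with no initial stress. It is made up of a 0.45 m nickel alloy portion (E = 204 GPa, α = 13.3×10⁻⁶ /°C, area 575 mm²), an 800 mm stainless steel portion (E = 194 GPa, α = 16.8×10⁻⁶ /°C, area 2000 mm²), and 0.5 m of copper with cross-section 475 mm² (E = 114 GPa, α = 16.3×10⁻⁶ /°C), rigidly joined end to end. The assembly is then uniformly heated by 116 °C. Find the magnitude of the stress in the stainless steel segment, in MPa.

σ ≈ 106 MPa (compressive)

With the walls removed the bar would change length by δ_free = Σ αᵢΔT Lᵢ = 13.3×10⁻⁶×116×450 + 16.8×10⁻⁶×116×800 + 16.3×10⁻⁶×116×500 = 3.199 mm.
The rigid supports impose zero overall length change; the single axial force P common to all segments must satisfy P Σ Lᵢ/(AᵢEᵢ) = δ_free.
Σ Lᵢ/(AᵢEᵢ) = 450/(575×204×10³) + 800/(2000×194×10³) + 500/(475×114×10³) = 1.513×10⁻⁵ mm/N.
So P = 3.199 / 1.513×10⁻⁵ = 211.4 kN, compressive.
σ_{stainless steel} = P / A = 211400 / 2000 = 105.7 MPa.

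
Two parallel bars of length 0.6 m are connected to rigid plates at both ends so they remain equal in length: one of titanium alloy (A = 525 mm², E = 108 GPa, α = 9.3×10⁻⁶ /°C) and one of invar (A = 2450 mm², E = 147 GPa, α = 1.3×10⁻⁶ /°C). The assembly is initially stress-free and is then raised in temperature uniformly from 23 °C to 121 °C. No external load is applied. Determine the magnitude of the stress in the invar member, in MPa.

σ ≈ 15.7 MPa (tensile)

The titanium alloy has the larger α, so on heating it would change length more than the invar if both were free. The rigid plates force a common final length, so the titanium alloy is put into compression and the invar into tension, with equal and opposite forces P (no external load).
Setting the final lengths equal and cancelling L: (α₁ − α₂)ΔT = P/(A₁E₁) + P/(A₂E₂).
|α₁ − α₂|·ΔT = 8×10⁻⁶ × 98 = 0.000784.
1/(A₁E₁) + 1/(A₂E₂) = 1/(525×108×10³) + 1/(2450×147×10³) = 2.041×10⁻⁸ N⁻¹.
P = 0.000784 / 2.041×10⁻⁸ = 38410 N = 38.41 kN.
σ_{invar} = P/A₂ = 38410/2450 = 15.68 MPa, tensile.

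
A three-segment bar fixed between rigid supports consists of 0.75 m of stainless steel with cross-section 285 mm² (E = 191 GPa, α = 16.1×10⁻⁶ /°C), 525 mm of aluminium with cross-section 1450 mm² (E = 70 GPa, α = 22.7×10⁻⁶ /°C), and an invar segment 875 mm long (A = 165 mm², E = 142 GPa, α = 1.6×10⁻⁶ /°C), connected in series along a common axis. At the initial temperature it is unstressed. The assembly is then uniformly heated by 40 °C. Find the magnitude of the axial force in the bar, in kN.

P ≈ 18 kN (compressive)

Free thermal expansion of the whole bar: Σ αᵢΔT Lᵢ = 16.1×10⁻⁶×40×750 + 22.7×10⁻⁶×40×525 + 1.6×10⁻⁶×40×875 = 1.016 mm.
The rigid supports impose zero overall length change; the single axial force P common to all segments must satisfy P Σ Lᵢ/(AᵢEᵢ) = δ_free.
Σ Lᵢ/(AᵢEᵢ) = 750/(285×191×10³) + 525/(1450×70×10³) + 875/(165×142×10³) = 5.63×10⁻⁵ mm/N.
So P = 1.016 / 5.63×10⁻⁵ = 18.04 kN, compressive.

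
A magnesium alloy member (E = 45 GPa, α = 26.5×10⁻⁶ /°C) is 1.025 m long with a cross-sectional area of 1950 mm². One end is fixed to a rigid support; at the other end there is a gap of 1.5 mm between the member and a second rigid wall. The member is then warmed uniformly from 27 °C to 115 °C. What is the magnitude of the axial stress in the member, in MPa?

If the wall were absent the member would grow by αΔT L = 26.5×10⁻⁶ × 88 × 1025 = 2.39 mm.
The gap closes (δ_free > 1.5 mm) and the wall then resists a further 2.39 − 1.5 = 0.8903 mm of expansion.
That suppressed elongation corresponds to σ = E·Δ/L = 45×10³ × 0.8903/1025 = 39.09 MPa.

σ ≈ 39.1 MPa (compressive)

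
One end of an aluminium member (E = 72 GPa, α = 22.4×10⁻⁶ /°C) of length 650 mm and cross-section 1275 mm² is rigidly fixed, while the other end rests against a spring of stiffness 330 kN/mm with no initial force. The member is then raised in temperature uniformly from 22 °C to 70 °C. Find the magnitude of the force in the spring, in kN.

If the spring were absent the member would lengthen by αΔT L = 22.4×10⁻⁶ × 48 × 650 = 0.6989 mm.
Let P be the compressive force at the spring. The member shortens elastically by PL/(AE) and the spring compresses by P/k; together these equal δ_free.
P [ L/(AE) + 1/k ] = δ_free → P [ 650/(1275×72×10³) + 1/(330×10³) ] = 0.6989.
P = 0.6989 / 1.011×10⁻⁵ = 69120 N.

P ≈ 69.1 kN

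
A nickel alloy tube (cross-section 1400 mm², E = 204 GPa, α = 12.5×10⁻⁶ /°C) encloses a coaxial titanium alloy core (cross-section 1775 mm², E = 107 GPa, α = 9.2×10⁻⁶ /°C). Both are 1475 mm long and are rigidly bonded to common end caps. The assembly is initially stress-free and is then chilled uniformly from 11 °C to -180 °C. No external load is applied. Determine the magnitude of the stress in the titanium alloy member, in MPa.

σ ≈ 40.5 MPa (compressive)

The nickel alloy has the larger α, so on cooling it would change length more than the titanium alloy if both were free. The rigid plates force a common final length, so the nickel alloy is put into tension and the titanium alloy into compression, with equal and opposite forces P (no external load).
Equating the net (thermal + elastic) strains gives |α₁ − α₂|·ΔT = P·[1/(A₁E₁) + 1/(A₂E₂)].
|α₁ − α₂|·ΔT = 3.3×10⁻⁶ × 191 = 0.0006303.
1/(A₁E₁) + 1/(A₂E₂) = 1/(1400×204×10³) + 1/(1775×107×10³) = 8.767×10⁻⁹ N⁻¹.
So P = 0.0006303 / 8.767×10⁻⁹ = 71.9 kN.
σ_{titanium alloy} = P/A₂ = 71900/1775 = 40.51 MPa, compressive.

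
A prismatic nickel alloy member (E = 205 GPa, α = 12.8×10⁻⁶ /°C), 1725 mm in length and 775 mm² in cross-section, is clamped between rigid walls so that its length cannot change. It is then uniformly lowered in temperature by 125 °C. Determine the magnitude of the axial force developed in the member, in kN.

The ends cannot move, so σ = EαΔT = 205×10³ × 12.8×10⁻⁶ × 125 = 328 MPa.
P = AEαΔT = 775 × 205×10³ × 12.8×10⁻⁶ × 125 = 254.2 kN (tensile).

P ≈ 254 kN (tensile)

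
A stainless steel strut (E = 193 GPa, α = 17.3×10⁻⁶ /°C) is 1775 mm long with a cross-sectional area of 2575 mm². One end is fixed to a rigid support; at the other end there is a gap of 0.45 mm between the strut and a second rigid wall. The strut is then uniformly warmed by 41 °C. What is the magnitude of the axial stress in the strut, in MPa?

Unrestrained expansion: δ_free = αΔT L = 17.3×10⁻⁶ × 41 × 1775 = 1.259 mm.
The gap closes (δ_free > 0.45 mm) and the wall then resists a further 1.259 − 0.45 = 0.809 mm of expansion.
That suppressed elongation corresponds to σ = E·Δ/L = 193×10³ × 0.809/1775 = 87.97 MPa.

σ ≈ 88 MPa (compressive)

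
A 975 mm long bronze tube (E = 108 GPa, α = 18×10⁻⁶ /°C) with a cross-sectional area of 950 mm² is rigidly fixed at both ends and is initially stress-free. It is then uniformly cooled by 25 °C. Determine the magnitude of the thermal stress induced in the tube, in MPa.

σ ≈ 48.6 MPa (tensile)

With length fixed, the mechanical strain must cancel the thermal strain αΔT = 18×10⁻⁶ × 25 = 450×10⁻⁶.
The stress required to suppress this strain is σ = Eε = 108×10³ × 450×10⁻⁶ = 48.6 MPa, tensile since the tube is trying to contract.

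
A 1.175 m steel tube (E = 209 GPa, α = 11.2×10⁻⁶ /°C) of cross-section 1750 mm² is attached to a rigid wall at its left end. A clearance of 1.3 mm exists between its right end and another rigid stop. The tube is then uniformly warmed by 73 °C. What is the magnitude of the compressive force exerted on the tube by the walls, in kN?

P ≈ 0 kN

Unrestrained expansion: δ_free = αΔT L = 11.2×10⁻⁶ × 73 × 1175 = 0.9607 mm.
This is smaller than the 1.3 mm clearance, so the tube expands freely without reaching the stop — the stress is zero.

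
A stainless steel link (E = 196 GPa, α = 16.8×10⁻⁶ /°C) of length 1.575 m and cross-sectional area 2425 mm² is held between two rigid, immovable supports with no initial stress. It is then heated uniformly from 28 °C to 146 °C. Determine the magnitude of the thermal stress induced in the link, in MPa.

With length fixed, the mechanical strain must cancel the thermal strain αΔT = 16.8×10⁻⁶ × 118 = 1982.4×10⁻⁶.
Hence σ = E·αΔT = 196×10³ × 1982.4×10⁻⁶ = 388.6 MPa, compressive.

σ ≈ 389 MPa (compressive)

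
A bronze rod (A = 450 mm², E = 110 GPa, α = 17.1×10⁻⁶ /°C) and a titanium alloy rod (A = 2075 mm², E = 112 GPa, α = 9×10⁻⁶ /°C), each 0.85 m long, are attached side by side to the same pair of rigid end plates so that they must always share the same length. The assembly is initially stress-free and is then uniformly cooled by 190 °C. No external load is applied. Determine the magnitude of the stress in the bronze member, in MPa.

Both members must finish at the same length. With the larger α, the bronze tends to over-contract; the plates restrain it, putting the bronze in tension and the titanium alloy in compression. With no external load the two internal forces are equal and opposite, magnitude P.
Equating the net (thermal + elastic) strains gives |α₁ − α₂|·ΔT = P·[1/(A₁E₁) + 1/(A₂E₂)].
|α₁ − α₂|·ΔT = 8.1×10⁻⁶ × 190 = 0.001539.
1/(A₁E₁) + 1/(A₂E₂) = 1/(450×110×10³) + 1/(2075×112×10³) = 2.45×10⁻⁸ N⁻¹.
P = 0.001539 / 2.45×10⁻⁸ = 62800 N = 62.8 kN.
σ_{bronze} = P/A₁ = 62800/450 = 139.6 MPa, tensile.

σ ≈ 140 MPa (tensile)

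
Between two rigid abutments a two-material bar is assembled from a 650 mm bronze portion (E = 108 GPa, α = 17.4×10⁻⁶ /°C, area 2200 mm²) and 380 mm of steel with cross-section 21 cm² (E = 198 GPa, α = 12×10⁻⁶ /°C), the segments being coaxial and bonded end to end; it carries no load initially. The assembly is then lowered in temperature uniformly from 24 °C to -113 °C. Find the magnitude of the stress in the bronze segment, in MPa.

σ ≈ 271 MPa (tensile)

With the walls removed the bar would change length by δ_free = Σ αᵢΔT Lᵢ = 17.4×10⁻⁶×137×650 + 12×10⁻⁶×137×380 = 2.174 mm.
The rigid supports impose zero overall length change; the single axial force P common to all segments must satisfy P Σ Lᵢ/(AᵢEᵢ) = δ_free.
Σ Lᵢ/(AᵢEᵢ) = 650/(2200×108×10³) + 380/(2100×198×10³) = 3.65×10⁻⁶ mm/N.
P = 2.174 / 3.65×10⁻⁶ = 595700 N = 595.7 kN, tensile.
σ_{bronze} = P / A = 595700 / 2200 = 270.8 MPa.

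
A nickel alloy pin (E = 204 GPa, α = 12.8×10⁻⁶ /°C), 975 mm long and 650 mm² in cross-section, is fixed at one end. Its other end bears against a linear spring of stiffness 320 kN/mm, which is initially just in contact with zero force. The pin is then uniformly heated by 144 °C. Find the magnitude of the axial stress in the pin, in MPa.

σ ≈ 264 MPa (compressive)

If the spring were absent the pin would lengthen by αΔT L = 12.8×10⁻⁶ × 144 × 975 = 1.797 mm.
With a force P in the spring, the elastic change of the pin is PL/(AE) and that of the spring is P/k; compatibility requires their sum to equal δ_free.
P [ L/(AE) + 1/k ] = δ_free → P [ 975/(650×204×10³) + 1/(320×10³) ] = 1.797.
P = 1.797 / 1.048×10⁻⁵ = 171500 N.
σ = P/A = 171500/650 = 263.9 MPa.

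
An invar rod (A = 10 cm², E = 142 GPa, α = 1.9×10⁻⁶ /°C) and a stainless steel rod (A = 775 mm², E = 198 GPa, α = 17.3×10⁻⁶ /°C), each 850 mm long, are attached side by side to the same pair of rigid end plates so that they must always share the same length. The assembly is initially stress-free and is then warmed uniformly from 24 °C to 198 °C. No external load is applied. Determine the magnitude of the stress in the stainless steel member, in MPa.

Both members must finish at the same length. With the larger α, the stainless steel tends to over-expand; the plates restrain it, putting the stainless steel in compression and the invar in tension. With no external load the two internal forces are equal and opposite, magnitude P.
Compatibility of the two members (thermal + elastic change equal): (α₁ − α₂)ΔT = P·[1/(A₁E₁) + 1/(A₂E₂)].
|α₁ − α₂|·ΔT = 15.4×10⁻⁶ × 174 = 0.00268.
1/(A₁E₁) + 1/(A₂E₂) = 1/(1000×142×10³) + 1/(775×198×10³) = 1.356×10⁻⁸ N⁻¹.
P = 0.00268 / 1.356×10⁻⁸ = 197600 N = 197.6 kN.
σ_{stainless steel} = P/A₂ = 197600/775 = 255 MPa, compressive.

σ ≈ 255 MPa (compressive)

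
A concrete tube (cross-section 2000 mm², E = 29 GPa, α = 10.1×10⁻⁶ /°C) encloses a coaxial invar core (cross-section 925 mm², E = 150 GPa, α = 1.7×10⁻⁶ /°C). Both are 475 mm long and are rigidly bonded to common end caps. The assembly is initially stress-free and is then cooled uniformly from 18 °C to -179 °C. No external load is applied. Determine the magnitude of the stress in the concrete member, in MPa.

Both members must finish at the same length. With the larger α, the concrete tends to over-contract; the plates restrain it, putting the concrete in tension and the invar in compression. With no external load the two internal forces are equal and opposite, magnitude P.
Compatibility of the two members (thermal + elastic change equal): (α₁ − α₂)ΔT = P·[1/(A₁E₁) + 1/(A₂E₂)].
|α₁ − α₂|·ΔT = 8.4×10⁻⁶ × 197 = 0.001655.
1/(A₁E₁) + 1/(A₂E₂) = 1/(2000×29×10³) + 1/(925×150×10³) = 2.445×10⁻⁸ N⁻¹.
So P = 0.001655 / 2.445×10⁻⁸ = 67.68 kN.
σ_{concrete} = P/A₁ = 67680/2000 = 33.84 MPa, tensile.

σ ≈ 33.8 MPa (tensile)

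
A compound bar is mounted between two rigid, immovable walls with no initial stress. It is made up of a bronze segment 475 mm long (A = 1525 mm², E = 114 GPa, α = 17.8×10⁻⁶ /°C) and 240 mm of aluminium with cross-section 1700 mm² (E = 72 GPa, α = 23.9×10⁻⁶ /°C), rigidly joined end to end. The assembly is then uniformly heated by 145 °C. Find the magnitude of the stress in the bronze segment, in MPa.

σ ≈ 288 MPa (compressive)

With the walls removed the bar would change length by δ_free = Σ αᵢΔT Lᵢ = 17.8×10⁻⁶×145×475 + 23.9×10⁻⁶×145×240 = 2.058 mm.
The rigid supports impose zero overall length change; the single axial force P common to all segments must satisfy P Σ Lᵢ/(AᵢEᵢ) = δ_free.
The series flexibility is Σ Lᵢ/(AᵢEᵢ) = 475/(1525×114×10³) + 240/(1700×72×10³) = 4.693×10⁻⁶ mm/N.
Hence P = δ_free / Σ(L/AE) = 2.058/4.693×10⁻⁶ = 438.5 kN (compressive).
σ_{bronze} = P / A = 438500 / 1525 = 287.5 MPa.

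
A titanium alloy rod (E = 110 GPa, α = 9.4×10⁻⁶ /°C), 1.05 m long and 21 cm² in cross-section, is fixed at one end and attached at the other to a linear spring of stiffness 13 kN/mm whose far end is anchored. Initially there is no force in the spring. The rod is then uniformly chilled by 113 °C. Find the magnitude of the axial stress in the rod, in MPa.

σ ≈ 6.52 MPa (tensile)

Free thermal contraction: δ_free = αΔT L = 9.4×10⁻⁶ × 113 × 1050 = 1.115 mm.
Let P be the tensile force in the spring. The rod extends elastically by PL/(AE) and the spring stretches by P/k; together these equal δ_free.
P [ L/(AE) + 1/k ] = δ_free → P [ 1050/(2100×110×10³) + 1/(13×10³) ] = 1.115.
P = 1.115 / 8.147×10⁻⁵ = 13690 N.
σ = P/A = 13690/2100 = 6.519 MPa.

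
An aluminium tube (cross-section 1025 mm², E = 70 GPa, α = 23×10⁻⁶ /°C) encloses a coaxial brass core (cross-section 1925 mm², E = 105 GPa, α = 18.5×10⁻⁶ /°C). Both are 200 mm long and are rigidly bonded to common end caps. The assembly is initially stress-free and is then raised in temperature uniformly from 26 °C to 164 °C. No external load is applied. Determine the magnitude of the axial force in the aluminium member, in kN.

Both members must finish at the same length. With the larger α, the aluminium tends to over-expand; the plates restrain it, putting the aluminium in compression and the brass in tension. With no external load the two internal forces are equal and opposite, magnitude P.
Equating the net (thermal + elastic) strains gives |α₁ − α₂|·ΔT = P·[1/(A₁E₁) + 1/(A₂E₂)].
|α₁ − α₂|·ΔT = 4.5×10⁻⁶ × 138 = 0.000621.
1/(A₁E₁) + 1/(A₂E₂) = 1/(1025×70×10³) + 1/(1925×105×10³) = 1.888×10⁻⁸ N⁻¹.
So P = 0.000621 / 1.888×10⁻⁸ = 32.88 kN.

P ≈ 32.9 kN (compressive in the aluminium)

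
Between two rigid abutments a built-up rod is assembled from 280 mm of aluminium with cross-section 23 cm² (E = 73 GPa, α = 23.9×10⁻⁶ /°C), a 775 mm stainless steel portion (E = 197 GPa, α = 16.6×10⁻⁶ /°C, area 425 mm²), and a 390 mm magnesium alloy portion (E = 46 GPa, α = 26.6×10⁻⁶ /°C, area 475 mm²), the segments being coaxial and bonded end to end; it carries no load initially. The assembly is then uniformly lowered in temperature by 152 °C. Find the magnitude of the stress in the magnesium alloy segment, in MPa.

With the walls removed the bar would change length by δ_free = Σ αᵢΔT Lᵢ = 23.9×10⁻⁶×152×280 + 16.6×10⁻⁶×152×775 + 26.6×10⁻⁶×152×390 = 4.55 mm.
The walls prevent any net length change, so an axial force P (same in every segment) develops. Compatibility: P · Σ Lᵢ/(AᵢEᵢ) = δ_free.
Σ Lᵢ/(AᵢEᵢ) = 280/(2300×73×10³) + 775/(425×197×10³) + 390/(475×46×10³) = 2.877×10⁻⁵ mm/N.
P = 4.55 / 2.877×10⁻⁵ = 158100 N = 158.1 kN, tensile.
σ_{magnesium alloy} = P / A = 158100 / 475 = 332.9 MPa.

σ ≈ 333 MPa (tensile)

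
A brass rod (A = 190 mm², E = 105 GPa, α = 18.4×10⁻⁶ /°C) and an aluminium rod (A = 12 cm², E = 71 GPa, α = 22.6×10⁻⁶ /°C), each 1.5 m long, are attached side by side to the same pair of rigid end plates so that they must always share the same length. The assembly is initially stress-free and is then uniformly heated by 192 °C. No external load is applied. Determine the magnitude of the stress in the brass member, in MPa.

The aluminium has the larger α, so on heating it would change length more than the brass if both were free. The rigid plates force a common final length, so the aluminium is put into compression and the brass into tension, with equal and opposite forces P (no external load).
Equating the net (thermal + elastic) strains gives |α₁ − α₂|·ΔT = P·[1/(A₁E₁) + 1/(A₂E₂)].
|α₁ − α₂|·ΔT = 4.2×10⁻⁶ × 192 = 0.0008064.
1/(A₁E₁) + 1/(A₂E₂) = 1/(190×105×10³) + 1/(1200×71×10³) = 6.186×10⁻⁸ N⁻¹.
P = 0.0008064 / 6.186×10⁻⁸ = 13040 N = 13.04 kN.
σ_{brass} = P/A₁ = 13040/190 = 68.61 MPa, tensile.

σ ≈ 68.6 MPa (tensile)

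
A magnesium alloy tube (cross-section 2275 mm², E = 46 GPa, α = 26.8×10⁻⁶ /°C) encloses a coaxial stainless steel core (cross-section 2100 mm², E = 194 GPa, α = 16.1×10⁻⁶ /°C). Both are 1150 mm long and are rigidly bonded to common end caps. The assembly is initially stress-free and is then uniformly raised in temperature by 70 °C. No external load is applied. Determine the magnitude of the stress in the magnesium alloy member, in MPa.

σ ≈ 27.4 MPa (compressive)

Equilibrium of a rigid end plate with no external load gives equal and opposite internal forces ±P in the two members. Since α_{magnesium alloy} > α_{stainless steel}, heating drives the magnesium alloy into compression and the stainless steel into tension.
Equating the net (thermal + elastic) strains gives |α₁ − α₂|·ΔT = P·[1/(A₁E₁) + 1/(A₂E₂)].
|α₁ − α₂|·ΔT = 10.7×10⁻⁶ × 70 = 0.000749.
1/(A₁E₁) + 1/(A₂E₂) = 1/(2275×46×10³) + 1/(2100×194×10³) = 1.201×10⁻⁸ N⁻¹.
P = 0.000749 / 1.201×10⁻⁸ = 62360 N = 62.36 kN.
σ_{magnesium alloy} = P/A₁ = 62360/2275 = 27.41 MPa, compressive.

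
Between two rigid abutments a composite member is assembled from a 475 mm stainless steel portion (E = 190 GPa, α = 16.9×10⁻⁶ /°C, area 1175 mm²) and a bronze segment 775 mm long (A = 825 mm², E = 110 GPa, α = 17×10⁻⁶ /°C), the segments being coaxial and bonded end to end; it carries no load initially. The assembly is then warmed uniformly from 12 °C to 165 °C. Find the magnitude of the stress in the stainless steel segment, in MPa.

σ ≈ 259 MPa (compressive)

Free thermal expansion of the whole bar: Σ αᵢΔT Lᵢ = 16.9×10⁻⁶×153×475 + 17×10⁻⁶×153×775 = 3.244 mm.
The walls prevent any net length change, so an axial force P (same in every segment) develops. Compatibility: P · Σ Lᵢ/(AᵢEᵢ) = δ_free.
Σ Lᵢ/(AᵢEᵢ) = 475/(1175×190×10³) + 775/(825×110×10³) = 1.067×10⁻⁵ mm/N.
Hence P = δ_free / Σ(L/AE) = 3.244/1.067×10⁻⁵ = 304.1 kN (compressive).
σ_{stainless steel} = P / A = 304100 / 1175 = 258.8 MPa.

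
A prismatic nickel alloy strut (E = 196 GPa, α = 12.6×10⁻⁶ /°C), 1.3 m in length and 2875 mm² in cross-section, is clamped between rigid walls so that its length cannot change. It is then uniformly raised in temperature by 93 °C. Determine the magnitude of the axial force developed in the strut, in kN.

P ≈ 660 kN (compressive)

Full restraint means ε = 0, so the stress is σ = EαΔT = 196×10³ × 12.6×10⁻⁶ × 93 = 229.7 MPa.
Then P = σA = 229.7 × 2875 mm² = 660.3 kN, compressive.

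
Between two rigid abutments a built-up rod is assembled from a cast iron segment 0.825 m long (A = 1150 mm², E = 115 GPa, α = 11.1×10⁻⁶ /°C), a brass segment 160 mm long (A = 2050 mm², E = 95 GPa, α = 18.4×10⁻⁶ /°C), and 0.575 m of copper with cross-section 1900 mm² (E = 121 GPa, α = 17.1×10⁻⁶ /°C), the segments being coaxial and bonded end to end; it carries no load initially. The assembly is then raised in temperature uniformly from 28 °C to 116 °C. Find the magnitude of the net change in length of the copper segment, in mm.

|ΔL| ≈ 0.36 mm

Free thermal expansion of the whole bar: Σ αᵢΔT Lᵢ = 11.1×10⁻⁶×88×825 + 18.4×10⁻⁶×88×160 + 17.1×10⁻⁶×88×575 = 1.93 mm.
The rigid supports impose zero overall length change; the single axial force P common to all segments must satisfy P Σ Lᵢ/(AᵢEᵢ) = δ_free.
Σ Lᵢ/(AᵢEᵢ) = 825/(1150×115×10³) + 160/(2050×95×10³) + 575/(1900×121×10³) = 9.561×10⁻⁶ mm/N.
Hence P = δ_free / Σ(L/AE) = 1.93/9.561×10⁻⁶ = 201.9 kN (compressive).
For the copper segment, free thermal change = 17.1×10⁻⁶×88×575 = 0.8653 mm and elastic change from P = 201900×575/(1900×121×10³) = 0.5049 mm; these oppose, so the net change is 0.36 mm (segment lengthens).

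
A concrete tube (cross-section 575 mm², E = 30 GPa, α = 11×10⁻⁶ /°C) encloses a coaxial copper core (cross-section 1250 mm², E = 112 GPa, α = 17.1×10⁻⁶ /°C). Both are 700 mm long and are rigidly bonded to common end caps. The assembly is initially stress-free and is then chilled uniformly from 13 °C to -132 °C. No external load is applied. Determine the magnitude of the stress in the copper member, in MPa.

Equilibrium of a rigid end plate with no external load gives equal and opposite internal forces ±P in the two members. Since α_{copper} > α_{concrete}, cooling drives the copper into tension and the concrete into compression.
Setting the final lengths equal and cancelling L: (α₁ − α₂)ΔT = P/(A₁E₁) + P/(A₂E₂).
|α₁ − α₂|·ΔT = 6.1×10⁻⁶ × 145 = 0.0008845.
1/(A₁E₁) + 1/(A₂E₂) = 1/(575×30×10³) + 1/(1250×112×10³) = 6.511×10⁻⁸ N⁻¹.
So P = 0.0008845 / 6.511×10⁻⁸ = 13.58 kN.
σ_{copper} = P/A₂ = 13580/1250 = 10.87 MPa, tensile.

σ ≈ 10.9 MPa (tensile)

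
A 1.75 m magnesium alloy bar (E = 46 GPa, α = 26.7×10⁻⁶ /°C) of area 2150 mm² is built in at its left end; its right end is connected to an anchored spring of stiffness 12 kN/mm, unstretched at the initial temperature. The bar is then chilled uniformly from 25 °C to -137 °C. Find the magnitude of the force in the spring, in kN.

P ≈ 74.9 kN

Free thermal contraction: δ_free = αΔT L = 26.7×10⁻⁶ × 162 × 1750 = 7.569 mm.
With a force P in the spring, the elastic change of the bar is PL/(AE) and that of the spring is P/k; compatibility requires their sum to equal δ_free.
P [ L/(AE) + 1/k ] = δ_free → P [ 1750/(2150×46×10³) + 1/(12×10³) ] = 7.569.
P = 7.569 / 0.000101 = 74920 N.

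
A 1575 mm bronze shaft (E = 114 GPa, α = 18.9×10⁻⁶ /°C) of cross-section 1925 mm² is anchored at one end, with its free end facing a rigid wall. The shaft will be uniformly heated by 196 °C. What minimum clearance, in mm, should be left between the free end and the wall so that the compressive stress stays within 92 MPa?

Free expansion if unrestrained: δ_free = αΔT L = 18.9×10⁻⁶ × 196 × 1575 = 5.834 mm.
At the allowable stress the elastic shortening the wall may impose is σL/E = 92 × 1575 / (114×10³) = 1.271 mm.
The gap must absorb the remainder: g_min = 5.834 − 1.271 = 4.563 mm.

g ≈ 4.56 mm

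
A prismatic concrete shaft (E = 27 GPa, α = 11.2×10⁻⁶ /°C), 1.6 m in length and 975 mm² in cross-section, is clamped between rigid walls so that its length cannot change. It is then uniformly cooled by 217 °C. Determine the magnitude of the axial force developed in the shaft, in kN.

The ends cannot move, so σ = EαΔT = 27×10³ × 11.2×10⁻⁶ × 217 = 65.62 MPa.
Axial force P = σA = 65.62 × 975 = 63980 N = 63.98 kN, tensile.

P ≈ 64 kN (tensile)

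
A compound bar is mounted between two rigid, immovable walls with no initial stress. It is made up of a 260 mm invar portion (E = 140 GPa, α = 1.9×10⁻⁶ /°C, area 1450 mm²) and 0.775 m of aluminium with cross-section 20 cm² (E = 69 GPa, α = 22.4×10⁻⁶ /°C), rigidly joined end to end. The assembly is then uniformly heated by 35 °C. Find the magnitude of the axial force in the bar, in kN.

If the supports were absent, the total length change would be Σ αᵢΔT Lᵢ = 1.9×10⁻⁶×35×260 + 22.4×10⁻⁶×35×775 = 0.6249 mm.
Since the ends are fixed, an axial force P builds up, equal in every segment, with P · Σ Lᵢ/(AᵢEᵢ) = δ_free.
Σ Lᵢ/(AᵢEᵢ) = 260/(1450×140×10³) + 775/(2000×69×10³) = 6.897×10⁻⁶ mm/N.
P = 0.6249 / 6.897×10⁻⁶ = 90610 N = 90.61 kN, compressive.

P ≈ 90.6 kN (compressive)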